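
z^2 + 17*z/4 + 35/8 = (z + 7/4)*(z + 5/2)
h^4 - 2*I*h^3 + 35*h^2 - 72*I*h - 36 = (h - 6*I)*(h - I)^2*(h + 6*I)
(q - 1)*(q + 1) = q^2 - 1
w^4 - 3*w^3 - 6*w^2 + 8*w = w*(w - 4)*(w - 1)*(w + 2)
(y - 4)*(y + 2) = y^2 - 2*y - 8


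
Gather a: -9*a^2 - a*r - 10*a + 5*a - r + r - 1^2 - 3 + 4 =-9*a^2 + a*(-r - 5)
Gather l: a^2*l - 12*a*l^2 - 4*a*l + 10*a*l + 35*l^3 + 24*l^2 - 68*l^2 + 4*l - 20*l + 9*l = 35*l^3 + l^2*(-12*a - 44) + l*(a^2 + 6*a - 7)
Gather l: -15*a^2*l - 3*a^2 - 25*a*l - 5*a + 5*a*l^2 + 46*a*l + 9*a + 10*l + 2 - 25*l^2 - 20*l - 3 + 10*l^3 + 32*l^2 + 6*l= -3*a^2 + 4*a + 10*l^3 + l^2*(5*a + 7) + l*(-15*a^2 + 21*a - 4) - 1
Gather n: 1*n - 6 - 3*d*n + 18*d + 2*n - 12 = 18*d + n*(3 - 3*d) - 18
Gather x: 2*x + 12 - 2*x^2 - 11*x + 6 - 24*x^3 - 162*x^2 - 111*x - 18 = -24*x^3 - 164*x^2 - 120*x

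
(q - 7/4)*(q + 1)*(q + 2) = q^3 + 5*q^2/4 - 13*q/4 - 7/2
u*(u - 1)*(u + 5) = u^3 + 4*u^2 - 5*u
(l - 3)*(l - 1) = l^2 - 4*l + 3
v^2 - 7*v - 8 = (v - 8)*(v + 1)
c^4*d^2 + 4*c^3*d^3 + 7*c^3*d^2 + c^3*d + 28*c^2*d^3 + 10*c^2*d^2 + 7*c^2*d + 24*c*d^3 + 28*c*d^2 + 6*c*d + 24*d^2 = (c + 6)*(c + 4*d)*(c*d + 1)*(c*d + d)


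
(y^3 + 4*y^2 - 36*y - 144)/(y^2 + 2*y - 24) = (y^2 - 2*y - 24)/(y - 4)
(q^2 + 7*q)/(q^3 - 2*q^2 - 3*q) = (q + 7)/(q^2 - 2*q - 3)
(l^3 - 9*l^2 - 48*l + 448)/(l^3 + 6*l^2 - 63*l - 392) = (l - 8)/(l + 7)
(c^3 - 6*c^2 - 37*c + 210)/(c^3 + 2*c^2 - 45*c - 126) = (c - 5)/(c + 3)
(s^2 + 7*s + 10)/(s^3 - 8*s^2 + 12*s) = (s^2 + 7*s + 10)/(s*(s^2 - 8*s + 12))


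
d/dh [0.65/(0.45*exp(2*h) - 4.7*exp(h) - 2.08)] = (3.055 - 0.585*exp(h))*exp(h)/(-0.45*exp(2*h) + 4.7*exp(h) + 2.08)^2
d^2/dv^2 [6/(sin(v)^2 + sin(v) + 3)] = 6*(-4*sin(v)^4 - 3*sin(v)^3 + 17*sin(v)^2 + 9*sin(v) - 4)/(sin(v)^2 + sin(v) + 3)^3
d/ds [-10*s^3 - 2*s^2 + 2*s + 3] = -30*s^2 - 4*s + 2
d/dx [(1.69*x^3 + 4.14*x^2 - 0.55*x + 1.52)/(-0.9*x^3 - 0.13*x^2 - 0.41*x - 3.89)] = (-8.88178419700125e-16*x^5 + 3.5063*x^4 - 2.3758*x^3 - 17.3872*x^2 - 31.814*x + 2.7627)/(0.81*x^6 + 0.234*x^5 + 0.7549*x^4 + 7.1086*x^3 + 1.1795*x^2 + 3.1898*x + 15.1321)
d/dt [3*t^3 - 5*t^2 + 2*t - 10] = 9*t^2 - 10*t + 2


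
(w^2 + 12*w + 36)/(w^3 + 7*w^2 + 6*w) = (w + 6)/(w*(w + 1))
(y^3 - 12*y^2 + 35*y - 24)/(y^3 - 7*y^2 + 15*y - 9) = (y - 8)/(y - 3)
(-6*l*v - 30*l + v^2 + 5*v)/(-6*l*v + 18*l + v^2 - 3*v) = (v + 5)/(v - 3)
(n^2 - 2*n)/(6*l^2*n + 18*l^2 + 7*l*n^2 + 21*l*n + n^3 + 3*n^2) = n*(n - 2)/(6*l^2*n + 18*l^2 + 7*l*n^2 + 21*l*n + n^3 + 3*n^2)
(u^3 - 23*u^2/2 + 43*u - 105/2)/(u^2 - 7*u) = (2*u^3 - 23*u^2 + 86*u - 105)/(2*u*(u - 7))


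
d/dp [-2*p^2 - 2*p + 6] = -4*p - 2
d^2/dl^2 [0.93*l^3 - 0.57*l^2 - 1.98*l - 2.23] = 5.58*l - 1.14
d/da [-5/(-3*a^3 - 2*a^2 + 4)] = 5*a*(-9*a - 4)/(3*a^3 + 2*a^2 - 4)^2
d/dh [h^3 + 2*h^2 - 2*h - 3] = 3*h^2 + 4*h - 2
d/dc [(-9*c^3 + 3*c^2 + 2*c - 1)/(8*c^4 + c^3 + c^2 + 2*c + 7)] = 2*(36*c^6 - 24*c^5 - 30*c^4 - 4*c^3 - 91*c^2 + 22*c + 8)/(64*c^8 + 16*c^7 + 17*c^6 + 34*c^5 + 117*c^4 + 18*c^3 + 18*c^2 + 28*c + 49)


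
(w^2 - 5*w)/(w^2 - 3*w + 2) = w*(w - 5)/(w^2 - 3*w + 2)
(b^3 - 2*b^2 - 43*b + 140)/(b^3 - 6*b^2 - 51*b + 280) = (b - 4)/(b - 8)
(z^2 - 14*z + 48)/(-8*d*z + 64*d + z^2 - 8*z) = (z - 6)/(-8*d + z)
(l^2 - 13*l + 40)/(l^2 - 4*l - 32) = (l - 5)/(l + 4)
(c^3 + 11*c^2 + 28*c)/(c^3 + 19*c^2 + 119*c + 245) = c*(c + 4)/(c^2 + 12*c + 35)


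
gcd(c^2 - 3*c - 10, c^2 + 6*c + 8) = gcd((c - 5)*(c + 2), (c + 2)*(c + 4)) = c + 2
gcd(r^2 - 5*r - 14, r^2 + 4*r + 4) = r + 2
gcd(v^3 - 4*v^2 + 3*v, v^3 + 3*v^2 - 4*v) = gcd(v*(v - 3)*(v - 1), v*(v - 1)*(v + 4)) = v^2 - v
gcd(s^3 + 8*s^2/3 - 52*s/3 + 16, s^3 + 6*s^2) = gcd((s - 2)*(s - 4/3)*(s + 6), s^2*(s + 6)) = s + 6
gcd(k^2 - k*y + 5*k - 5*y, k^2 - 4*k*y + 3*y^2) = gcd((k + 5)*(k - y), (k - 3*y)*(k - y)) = -k + y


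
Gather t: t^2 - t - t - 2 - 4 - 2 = t^2 - 2*t - 8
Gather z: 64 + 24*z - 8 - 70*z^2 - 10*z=-70*z^2 + 14*z + 56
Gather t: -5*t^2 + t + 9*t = -5*t^2 + 10*t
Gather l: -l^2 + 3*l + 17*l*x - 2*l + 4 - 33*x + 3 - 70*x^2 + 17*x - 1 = -l^2 + l*(17*x + 1) - 70*x^2 - 16*x + 6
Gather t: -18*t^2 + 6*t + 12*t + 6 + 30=-18*t^2 + 18*t + 36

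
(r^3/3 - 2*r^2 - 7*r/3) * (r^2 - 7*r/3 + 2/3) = r^5/3 - 25*r^4/9 + 23*r^3/9 + 37*r^2/9 - 14*r/9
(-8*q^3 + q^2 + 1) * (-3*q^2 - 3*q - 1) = 24*q^5 + 21*q^4 + 5*q^3 - 4*q^2 - 3*q - 1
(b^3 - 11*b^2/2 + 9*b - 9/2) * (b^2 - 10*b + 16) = b^5 - 31*b^4/2 + 80*b^3 - 365*b^2/2 + 189*b - 72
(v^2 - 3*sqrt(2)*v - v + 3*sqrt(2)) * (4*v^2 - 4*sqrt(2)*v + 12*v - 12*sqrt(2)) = 4*v^4 - 16*sqrt(2)*v^3 + 8*v^3 - 32*sqrt(2)*v^2 + 12*v^2 + 48*v + 48*sqrt(2)*v - 72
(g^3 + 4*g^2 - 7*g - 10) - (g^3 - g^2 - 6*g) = 5*g^2 - g - 10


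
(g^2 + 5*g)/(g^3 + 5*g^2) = 1/g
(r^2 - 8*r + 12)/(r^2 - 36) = (r - 2)/(r + 6)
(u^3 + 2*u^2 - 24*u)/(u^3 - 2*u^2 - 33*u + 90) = u*(u - 4)/(u^2 - 8*u + 15)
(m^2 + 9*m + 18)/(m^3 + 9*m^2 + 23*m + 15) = (m + 6)/(m^2 + 6*m + 5)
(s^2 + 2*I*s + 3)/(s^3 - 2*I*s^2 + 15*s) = (s - I)/(s*(s - 5*I))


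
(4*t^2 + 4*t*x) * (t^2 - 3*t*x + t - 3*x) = 4*t^4 - 8*t^3*x + 4*t^3 - 12*t^2*x^2 - 8*t^2*x - 12*t*x^2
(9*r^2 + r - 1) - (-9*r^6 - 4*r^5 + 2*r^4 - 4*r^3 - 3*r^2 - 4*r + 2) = 9*r^6 + 4*r^5 - 2*r^4 + 4*r^3 + 12*r^2 + 5*r - 3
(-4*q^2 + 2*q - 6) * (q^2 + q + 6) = -4*q^4 - 2*q^3 - 28*q^2 + 6*q - 36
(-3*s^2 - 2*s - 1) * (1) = -3*s^2 - 2*s - 1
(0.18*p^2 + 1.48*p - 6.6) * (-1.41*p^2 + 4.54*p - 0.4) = -0.2538*p^4 - 1.2696*p^3 + 15.9532*p^2 - 30.556*p + 2.64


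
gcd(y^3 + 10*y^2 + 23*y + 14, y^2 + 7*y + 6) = y + 1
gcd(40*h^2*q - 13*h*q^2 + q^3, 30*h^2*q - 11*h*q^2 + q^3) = -5*h*q + q^2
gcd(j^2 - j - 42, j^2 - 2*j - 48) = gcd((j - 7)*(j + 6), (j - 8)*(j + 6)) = j + 6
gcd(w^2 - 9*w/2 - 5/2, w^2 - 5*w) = w - 5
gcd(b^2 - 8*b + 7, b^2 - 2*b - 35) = b - 7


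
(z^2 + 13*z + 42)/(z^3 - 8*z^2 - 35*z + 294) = (z + 7)/(z^2 - 14*z + 49)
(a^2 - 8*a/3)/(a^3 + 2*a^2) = (a - 8/3)/(a*(a + 2))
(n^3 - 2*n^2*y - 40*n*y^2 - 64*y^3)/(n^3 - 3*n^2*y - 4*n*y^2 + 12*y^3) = (n^2 - 4*n*y - 32*y^2)/(n^2 - 5*n*y + 6*y^2)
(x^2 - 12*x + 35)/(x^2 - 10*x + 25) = (x - 7)/(x - 5)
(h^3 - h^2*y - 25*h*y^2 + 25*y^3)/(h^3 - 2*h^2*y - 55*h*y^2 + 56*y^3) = (-h^2 + 25*y^2)/(-h^2 + h*y + 56*y^2)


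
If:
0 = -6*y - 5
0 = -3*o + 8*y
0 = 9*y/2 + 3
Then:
No Solution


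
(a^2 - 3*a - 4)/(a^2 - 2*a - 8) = (a + 1)/(a + 2)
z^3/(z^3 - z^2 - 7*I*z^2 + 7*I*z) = z^2/(z^2 - z - 7*I*z + 7*I)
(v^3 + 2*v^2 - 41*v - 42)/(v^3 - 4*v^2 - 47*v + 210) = (v + 1)/(v - 5)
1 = 1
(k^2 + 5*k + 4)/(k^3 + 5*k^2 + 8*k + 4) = (k + 4)/(k^2 + 4*k + 4)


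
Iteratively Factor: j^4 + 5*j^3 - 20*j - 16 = (j + 4)*(j^3 + j^2 - 4*j - 4) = (j + 2)*(j + 4)*(j^2 - j - 2) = (j + 1)*(j + 2)*(j + 4)*(j - 2)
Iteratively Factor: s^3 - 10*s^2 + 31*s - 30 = (s - 5)*(s^2 - 5*s + 6) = (s - 5)*(s - 2)*(s - 3)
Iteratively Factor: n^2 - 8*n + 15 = (n - 5)*(n - 3)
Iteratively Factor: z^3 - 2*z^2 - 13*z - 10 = (z + 2)*(z^2 - 4*z - 5) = (z + 1)*(z + 2)*(z - 5)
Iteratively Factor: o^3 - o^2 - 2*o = (o - 2)*(o^2 + o) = o*(o - 2)*(o + 1)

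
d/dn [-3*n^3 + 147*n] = 147 - 9*n^2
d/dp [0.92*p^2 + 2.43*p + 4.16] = 1.84*p + 2.43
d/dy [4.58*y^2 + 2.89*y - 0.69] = 9.16*y + 2.89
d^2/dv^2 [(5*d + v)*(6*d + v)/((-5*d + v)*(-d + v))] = 2*d*(1285*d^3 - 705*d^2*v + 75*d*v^2 + 17*v^3)/(125*d^6 - 450*d^5*v + 615*d^4*v^2 - 396*d^3*v^3 + 123*d^2*v^4 - 18*d*v^5 + v^6)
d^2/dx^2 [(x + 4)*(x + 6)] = 2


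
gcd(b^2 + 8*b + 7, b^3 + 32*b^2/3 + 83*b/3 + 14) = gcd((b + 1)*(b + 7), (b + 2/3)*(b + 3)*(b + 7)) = b + 7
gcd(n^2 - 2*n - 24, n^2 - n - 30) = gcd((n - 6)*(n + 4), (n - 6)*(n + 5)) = n - 6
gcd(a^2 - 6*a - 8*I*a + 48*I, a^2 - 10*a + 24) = a - 6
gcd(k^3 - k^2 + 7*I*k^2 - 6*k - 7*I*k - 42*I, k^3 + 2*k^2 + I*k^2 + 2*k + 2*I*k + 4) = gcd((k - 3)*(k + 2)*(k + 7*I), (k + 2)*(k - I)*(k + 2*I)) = k + 2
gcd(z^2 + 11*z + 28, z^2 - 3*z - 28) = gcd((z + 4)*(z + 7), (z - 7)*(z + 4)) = z + 4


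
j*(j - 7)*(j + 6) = j^3 - j^2 - 42*j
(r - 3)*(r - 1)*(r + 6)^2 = r^4 + 8*r^3 - 9*r^2 - 108*r + 108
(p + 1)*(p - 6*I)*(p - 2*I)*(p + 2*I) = p^4 + p^3 - 6*I*p^3 + 4*p^2 - 6*I*p^2 + 4*p - 24*I*p - 24*I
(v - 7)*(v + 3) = v^2 - 4*v - 21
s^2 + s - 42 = (s - 6)*(s + 7)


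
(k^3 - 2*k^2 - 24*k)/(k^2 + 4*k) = k - 6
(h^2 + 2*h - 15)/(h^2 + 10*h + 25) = (h - 3)/(h + 5)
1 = 1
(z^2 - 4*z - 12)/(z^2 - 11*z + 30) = (z + 2)/(z - 5)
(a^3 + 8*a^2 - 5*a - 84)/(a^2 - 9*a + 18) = (a^2 + 11*a + 28)/(a - 6)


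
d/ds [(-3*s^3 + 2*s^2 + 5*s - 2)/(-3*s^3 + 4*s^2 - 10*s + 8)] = 2*(-3*s^4 + 45*s^3 - 65*s^2 + 24*s + 10)/(9*s^6 - 24*s^5 + 76*s^4 - 128*s^3 + 164*s^2 - 160*s + 64)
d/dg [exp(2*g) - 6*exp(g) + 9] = 2*(exp(g) - 3)*exp(g)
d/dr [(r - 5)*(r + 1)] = 2*r - 4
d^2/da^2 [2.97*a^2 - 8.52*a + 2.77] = 5.94000000000000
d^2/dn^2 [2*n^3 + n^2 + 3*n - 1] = 12*n + 2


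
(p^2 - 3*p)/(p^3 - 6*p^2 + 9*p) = 1/(p - 3)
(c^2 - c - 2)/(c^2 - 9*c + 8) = (c^2 - c - 2)/(c^2 - 9*c + 8)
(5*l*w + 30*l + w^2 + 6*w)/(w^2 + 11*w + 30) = (5*l + w)/(w + 5)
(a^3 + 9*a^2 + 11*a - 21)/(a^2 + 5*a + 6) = (a^2 + 6*a - 7)/(a + 2)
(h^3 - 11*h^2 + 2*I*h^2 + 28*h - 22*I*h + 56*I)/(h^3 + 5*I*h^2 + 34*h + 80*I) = (h^2 - 11*h + 28)/(h^2 + 3*I*h + 40)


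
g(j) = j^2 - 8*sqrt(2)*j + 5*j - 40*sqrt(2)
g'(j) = 2*j - 8*sqrt(2) + 5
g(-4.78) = -3.54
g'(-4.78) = -15.87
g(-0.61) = -52.35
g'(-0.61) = -7.53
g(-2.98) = -28.87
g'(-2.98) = -12.27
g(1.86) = -64.85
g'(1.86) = -2.59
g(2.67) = -66.30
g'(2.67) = -0.97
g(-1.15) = -47.99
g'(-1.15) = -8.61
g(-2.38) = -35.88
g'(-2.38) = -11.07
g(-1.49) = -44.94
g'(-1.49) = -9.29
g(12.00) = 11.67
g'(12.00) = 17.69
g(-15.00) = 263.14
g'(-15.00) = -36.31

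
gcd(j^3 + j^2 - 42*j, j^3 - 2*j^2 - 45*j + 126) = j^2 + j - 42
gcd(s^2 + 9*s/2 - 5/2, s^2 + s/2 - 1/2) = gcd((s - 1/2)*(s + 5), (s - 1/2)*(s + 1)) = s - 1/2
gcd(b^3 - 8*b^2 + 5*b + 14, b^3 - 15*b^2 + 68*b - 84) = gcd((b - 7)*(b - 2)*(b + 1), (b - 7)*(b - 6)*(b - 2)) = b^2 - 9*b + 14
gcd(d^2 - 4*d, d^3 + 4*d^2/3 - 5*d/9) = d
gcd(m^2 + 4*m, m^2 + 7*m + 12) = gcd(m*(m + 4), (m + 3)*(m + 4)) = m + 4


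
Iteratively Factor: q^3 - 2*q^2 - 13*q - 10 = (q + 2)*(q^2 - 4*q - 5) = (q - 5)*(q + 2)*(q + 1)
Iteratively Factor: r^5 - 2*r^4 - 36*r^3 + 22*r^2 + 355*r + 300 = (r - 5)*(r^4 + 3*r^3 - 21*r^2 - 83*r - 60) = (r - 5)*(r + 4)*(r^3 - r^2 - 17*r - 15) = (r - 5)^2*(r + 4)*(r^2 + 4*r + 3) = (r - 5)^2*(r + 1)*(r + 4)*(r + 3)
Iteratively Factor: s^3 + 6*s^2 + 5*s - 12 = (s + 3)*(s^2 + 3*s - 4) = (s - 1)*(s + 3)*(s + 4)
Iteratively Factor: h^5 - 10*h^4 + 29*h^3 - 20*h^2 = (h)*(h^4 - 10*h^3 + 29*h^2 - 20*h) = h*(h - 1)*(h^3 - 9*h^2 + 20*h) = h*(h - 4)*(h - 1)*(h^2 - 5*h) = h*(h - 5)*(h - 4)*(h - 1)*(h)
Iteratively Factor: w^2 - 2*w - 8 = (w + 2)*(w - 4)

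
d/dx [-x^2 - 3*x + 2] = -2*x - 3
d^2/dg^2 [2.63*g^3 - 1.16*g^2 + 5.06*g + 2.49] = 15.78*g - 2.32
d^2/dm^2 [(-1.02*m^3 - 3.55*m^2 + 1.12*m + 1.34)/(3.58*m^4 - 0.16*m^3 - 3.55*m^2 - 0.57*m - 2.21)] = (-26.145456*m^9 - 272.98932*m^8 + 106.673976*m^7 + 214.818236000001*m^6 - 388.311288*m^5 - 956.414376*m^4 + 253.77273*m^3 + 383.926494*m^2 - 69.186456*m - 57.654046)/(45.882712*m^12 - 6.151872*m^11 - 136.219716*m^10 - 9.7195*m^9 + 52.064454*m^8 + 44.967132*m^7 + 125.159603*m^6 - 2.179551*m^5 - 35.768838*m^4 - 29.361171*m^3 - 54.169752*m^2 - 8.351811*m - 10.793861)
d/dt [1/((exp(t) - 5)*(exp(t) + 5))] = -2*exp(2*t)/(exp(4*t) - 50*exp(2*t) + 625)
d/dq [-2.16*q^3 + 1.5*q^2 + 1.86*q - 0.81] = -6.48*q^2 + 3.0*q + 1.86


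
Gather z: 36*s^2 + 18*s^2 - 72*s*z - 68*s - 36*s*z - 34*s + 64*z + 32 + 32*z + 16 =54*s^2 - 102*s + z*(96 - 108*s) + 48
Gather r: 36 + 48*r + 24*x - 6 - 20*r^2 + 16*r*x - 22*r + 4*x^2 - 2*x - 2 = -20*r^2 + r*(16*x + 26) + 4*x^2 + 22*x + 28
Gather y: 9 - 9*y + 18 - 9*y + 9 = 36 - 18*y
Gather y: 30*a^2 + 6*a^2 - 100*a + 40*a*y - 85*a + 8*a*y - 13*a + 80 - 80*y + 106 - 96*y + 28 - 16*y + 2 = 36*a^2 - 198*a + y*(48*a - 192) + 216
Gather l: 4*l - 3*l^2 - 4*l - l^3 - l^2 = -l^3 - 4*l^2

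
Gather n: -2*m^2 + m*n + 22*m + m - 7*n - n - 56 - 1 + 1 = -2*m^2 + 23*m + n*(m - 8) - 56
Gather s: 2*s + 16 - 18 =2*s - 2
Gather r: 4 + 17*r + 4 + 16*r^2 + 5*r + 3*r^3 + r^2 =3*r^3 + 17*r^2 + 22*r + 8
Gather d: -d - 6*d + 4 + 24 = 28 - 7*d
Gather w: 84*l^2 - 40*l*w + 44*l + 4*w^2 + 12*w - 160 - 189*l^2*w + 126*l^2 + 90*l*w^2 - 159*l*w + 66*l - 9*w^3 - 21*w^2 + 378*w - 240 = 210*l^2 + 110*l - 9*w^3 + w^2*(90*l - 17) + w*(-189*l^2 - 199*l + 390) - 400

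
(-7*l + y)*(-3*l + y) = 21*l^2 - 10*l*y + y^2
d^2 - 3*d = d*(d - 3)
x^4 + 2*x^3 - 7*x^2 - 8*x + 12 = (x - 2)*(x - 1)*(x + 2)*(x + 3)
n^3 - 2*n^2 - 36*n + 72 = (n - 6)*(n - 2)*(n + 6)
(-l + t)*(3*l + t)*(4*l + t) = -12*l^3 + 5*l^2*t + 6*l*t^2 + t^3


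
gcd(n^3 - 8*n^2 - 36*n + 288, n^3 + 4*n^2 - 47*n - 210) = n + 6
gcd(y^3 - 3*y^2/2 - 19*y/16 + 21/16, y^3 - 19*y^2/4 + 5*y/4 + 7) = y^2 - 3*y/4 - 7/4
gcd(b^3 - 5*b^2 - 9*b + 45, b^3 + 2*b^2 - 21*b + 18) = b - 3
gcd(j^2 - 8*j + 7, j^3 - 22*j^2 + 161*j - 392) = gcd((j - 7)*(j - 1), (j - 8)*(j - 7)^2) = j - 7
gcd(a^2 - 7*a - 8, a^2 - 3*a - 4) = a + 1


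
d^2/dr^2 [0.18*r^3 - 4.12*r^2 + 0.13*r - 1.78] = 1.08*r - 8.24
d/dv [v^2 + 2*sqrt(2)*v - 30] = 2*v + 2*sqrt(2)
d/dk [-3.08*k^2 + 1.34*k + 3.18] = 1.34 - 6.16*k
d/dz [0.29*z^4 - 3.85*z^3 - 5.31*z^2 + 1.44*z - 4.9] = 1.16*z^3 - 11.55*z^2 - 10.62*z + 1.44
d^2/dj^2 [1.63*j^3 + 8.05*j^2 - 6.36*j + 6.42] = 9.78*j + 16.1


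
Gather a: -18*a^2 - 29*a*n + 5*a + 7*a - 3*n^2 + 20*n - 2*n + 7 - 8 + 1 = -18*a^2 + a*(12 - 29*n) - 3*n^2 + 18*n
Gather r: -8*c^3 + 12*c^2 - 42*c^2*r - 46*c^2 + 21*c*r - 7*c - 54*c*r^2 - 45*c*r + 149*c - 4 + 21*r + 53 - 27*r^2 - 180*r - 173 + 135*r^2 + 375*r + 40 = -8*c^3 - 34*c^2 + 142*c + r^2*(108 - 54*c) + r*(-42*c^2 - 24*c + 216) - 84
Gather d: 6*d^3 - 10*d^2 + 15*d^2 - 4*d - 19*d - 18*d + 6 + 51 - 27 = 6*d^3 + 5*d^2 - 41*d + 30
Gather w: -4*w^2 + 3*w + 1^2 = -4*w^2 + 3*w + 1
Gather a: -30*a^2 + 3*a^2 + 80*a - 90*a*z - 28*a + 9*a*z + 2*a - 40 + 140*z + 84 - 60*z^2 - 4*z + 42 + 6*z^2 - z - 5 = -27*a^2 + a*(54 - 81*z) - 54*z^2 + 135*z + 81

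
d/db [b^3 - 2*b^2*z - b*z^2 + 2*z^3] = 3*b^2 - 4*b*z - z^2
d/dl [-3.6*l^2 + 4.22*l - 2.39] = 4.22 - 7.2*l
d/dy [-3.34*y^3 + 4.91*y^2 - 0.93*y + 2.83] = -10.02*y^2 + 9.82*y - 0.93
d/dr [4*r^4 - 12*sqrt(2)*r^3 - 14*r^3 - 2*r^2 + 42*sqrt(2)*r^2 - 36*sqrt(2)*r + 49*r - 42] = 16*r^3 - 36*sqrt(2)*r^2 - 42*r^2 - 4*r + 84*sqrt(2)*r - 36*sqrt(2) + 49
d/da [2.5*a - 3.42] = 2.50000000000000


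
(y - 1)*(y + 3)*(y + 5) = y^3 + 7*y^2 + 7*y - 15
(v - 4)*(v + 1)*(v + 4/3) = v^3 - 5*v^2/3 - 8*v - 16/3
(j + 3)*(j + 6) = j^2 + 9*j + 18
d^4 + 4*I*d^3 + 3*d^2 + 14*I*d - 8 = (d - 2*I)*(d + I)^2*(d + 4*I)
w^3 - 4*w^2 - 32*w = w*(w - 8)*(w + 4)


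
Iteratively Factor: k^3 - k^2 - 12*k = (k + 3)*(k^2 - 4*k) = (k - 4)*(k + 3)*(k)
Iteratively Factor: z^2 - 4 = (z - 2)*(z + 2)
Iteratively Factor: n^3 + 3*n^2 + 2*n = (n + 2)*(n^2 + n) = (n + 1)*(n + 2)*(n)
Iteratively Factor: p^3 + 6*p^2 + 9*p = (p)*(p^2 + 6*p + 9) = p*(p + 3)*(p + 3)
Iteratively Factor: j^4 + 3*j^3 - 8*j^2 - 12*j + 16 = (j - 2)*(j^3 + 5*j^2 + 2*j - 8) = (j - 2)*(j + 4)*(j^2 + j - 2) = (j - 2)*(j + 2)*(j + 4)*(j - 1)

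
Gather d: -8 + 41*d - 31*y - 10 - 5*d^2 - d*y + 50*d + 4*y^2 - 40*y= -5*d^2 + d*(91 - y) + 4*y^2 - 71*y - 18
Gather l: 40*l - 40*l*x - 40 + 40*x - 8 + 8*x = l*(40 - 40*x) + 48*x - 48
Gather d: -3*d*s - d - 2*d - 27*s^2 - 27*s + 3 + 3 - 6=d*(-3*s - 3) - 27*s^2 - 27*s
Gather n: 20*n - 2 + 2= 20*n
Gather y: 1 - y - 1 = -y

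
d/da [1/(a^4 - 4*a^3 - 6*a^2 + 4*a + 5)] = 4*(-a^3 + 3*a^2 + 3*a - 1)/(a^4 - 4*a^3 - 6*a^2 + 4*a + 5)^2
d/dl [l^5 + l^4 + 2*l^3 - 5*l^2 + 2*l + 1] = 5*l^4 + 4*l^3 + 6*l^2 - 10*l + 2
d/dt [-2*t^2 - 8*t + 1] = -4*t - 8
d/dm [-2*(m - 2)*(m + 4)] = -4*m - 4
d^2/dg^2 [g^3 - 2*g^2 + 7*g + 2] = 6*g - 4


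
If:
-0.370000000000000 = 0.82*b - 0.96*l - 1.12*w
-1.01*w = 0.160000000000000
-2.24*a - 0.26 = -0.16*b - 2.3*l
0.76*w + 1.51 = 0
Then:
No Solution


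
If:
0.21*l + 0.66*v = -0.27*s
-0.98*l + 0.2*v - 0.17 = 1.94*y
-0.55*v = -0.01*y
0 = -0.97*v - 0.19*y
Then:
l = -0.17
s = 0.13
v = 0.00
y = 0.00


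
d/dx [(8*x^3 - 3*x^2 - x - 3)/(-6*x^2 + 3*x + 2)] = (-48*x^4 + 48*x^3 + 33*x^2 - 48*x + 7)/(36*x^4 - 36*x^3 - 15*x^2 + 12*x + 4)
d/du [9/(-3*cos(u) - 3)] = -3*sin(u)/(cos(u) + 1)^2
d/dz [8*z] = 8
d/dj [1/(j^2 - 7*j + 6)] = (7 - 2*j)/(j^2 - 7*j + 6)^2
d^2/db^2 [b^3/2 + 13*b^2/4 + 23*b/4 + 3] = 3*b + 13/2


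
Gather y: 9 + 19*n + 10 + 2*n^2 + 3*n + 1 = 2*n^2 + 22*n + 20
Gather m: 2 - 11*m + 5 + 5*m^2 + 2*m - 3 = 5*m^2 - 9*m + 4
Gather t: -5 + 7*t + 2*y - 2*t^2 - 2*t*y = -2*t^2 + t*(7 - 2*y) + 2*y - 5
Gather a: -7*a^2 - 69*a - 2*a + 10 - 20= -7*a^2 - 71*a - 10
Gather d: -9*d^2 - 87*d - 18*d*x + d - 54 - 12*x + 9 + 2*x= -9*d^2 + d*(-18*x - 86) - 10*x - 45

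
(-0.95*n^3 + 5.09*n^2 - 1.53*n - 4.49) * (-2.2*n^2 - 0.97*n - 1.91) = 2.09*n^5 - 10.2765*n^4 + 0.243200000000001*n^3 + 1.6402*n^2 + 7.2776*n + 8.5759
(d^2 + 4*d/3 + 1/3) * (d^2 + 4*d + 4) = d^4 + 16*d^3/3 + 29*d^2/3 + 20*d/3 + 4/3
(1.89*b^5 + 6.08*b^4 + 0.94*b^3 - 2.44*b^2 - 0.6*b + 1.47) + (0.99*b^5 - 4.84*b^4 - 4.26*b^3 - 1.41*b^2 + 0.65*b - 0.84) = 2.88*b^5 + 1.24*b^4 - 3.32*b^3 - 3.85*b^2 + 0.05*b + 0.63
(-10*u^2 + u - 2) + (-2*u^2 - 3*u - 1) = -12*u^2 - 2*u - 3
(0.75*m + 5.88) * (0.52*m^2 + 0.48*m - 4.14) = 0.39*m^3 + 3.4176*m^2 - 0.2826*m - 24.3432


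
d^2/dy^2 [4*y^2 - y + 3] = 8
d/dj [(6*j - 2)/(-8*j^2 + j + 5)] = 16*(3*j^2 - 2*j + 2)/(64*j^4 - 16*j^3 - 79*j^2 + 10*j + 25)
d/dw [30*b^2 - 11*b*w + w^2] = -11*b + 2*w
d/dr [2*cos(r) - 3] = -2*sin(r)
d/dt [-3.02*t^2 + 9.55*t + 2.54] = 9.55 - 6.04*t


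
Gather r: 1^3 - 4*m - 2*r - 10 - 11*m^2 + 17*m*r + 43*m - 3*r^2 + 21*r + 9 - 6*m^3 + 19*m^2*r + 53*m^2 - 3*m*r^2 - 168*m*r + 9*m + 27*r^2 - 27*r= -6*m^3 + 42*m^2 + 48*m + r^2*(24 - 3*m) + r*(19*m^2 - 151*m - 8)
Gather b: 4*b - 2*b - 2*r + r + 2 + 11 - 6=2*b - r + 7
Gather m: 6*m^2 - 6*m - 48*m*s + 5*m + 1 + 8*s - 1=6*m^2 + m*(-48*s - 1) + 8*s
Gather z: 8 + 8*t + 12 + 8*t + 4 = 16*t + 24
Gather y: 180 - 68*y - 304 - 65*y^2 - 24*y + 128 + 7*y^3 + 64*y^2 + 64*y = 7*y^3 - y^2 - 28*y + 4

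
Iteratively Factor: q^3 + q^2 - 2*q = (q + 2)*(q^2 - q) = (q - 1)*(q + 2)*(q)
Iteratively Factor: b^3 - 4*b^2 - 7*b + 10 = (b - 5)*(b^2 + b - 2) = (b - 5)*(b + 2)*(b - 1)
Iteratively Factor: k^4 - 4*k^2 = (k + 2)*(k^3 - 2*k^2) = k*(k + 2)*(k^2 - 2*k) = k*(k - 2)*(k + 2)*(k)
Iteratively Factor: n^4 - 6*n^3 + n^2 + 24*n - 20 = (n + 2)*(n^3 - 8*n^2 + 17*n - 10) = (n - 1)*(n + 2)*(n^2 - 7*n + 10) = (n - 5)*(n - 1)*(n + 2)*(n - 2)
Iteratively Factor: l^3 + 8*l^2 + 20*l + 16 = (l + 2)*(l^2 + 6*l + 8) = (l + 2)^2*(l + 4)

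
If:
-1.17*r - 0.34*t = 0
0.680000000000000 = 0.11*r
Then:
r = 6.18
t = -21.27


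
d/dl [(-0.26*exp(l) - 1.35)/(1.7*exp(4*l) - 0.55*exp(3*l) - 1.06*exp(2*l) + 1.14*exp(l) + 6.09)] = (1.326*exp(4*l) + 8.894*exp(3*l) - 2.5031*exp(2*l) - 2.862*exp(l) - 0.0444)*exp(l)/(2.89*exp(8*l) - 1.87*exp(7*l) - 3.3015*exp(6*l) + 5.042*exp(5*l) + 20.5756*exp(4*l) - 9.1158*exp(3*l) - 11.6112*exp(2*l) + 13.8852*exp(l) + 37.0881)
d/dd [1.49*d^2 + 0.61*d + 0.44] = 2.98*d + 0.61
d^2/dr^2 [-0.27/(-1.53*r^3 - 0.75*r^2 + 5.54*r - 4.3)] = (-(2.4786*r + 0.405)*(1.53*r^3 + 0.75*r^2 - 5.54*r + 4.3) + 0.27*(4.59*r^2 + 1.5*r - 5.54)*(9.18*r^2 + 3.0*r - 11.08))/(1.53*r^3 + 0.75*r^2 - 5.54*r + 4.3)^3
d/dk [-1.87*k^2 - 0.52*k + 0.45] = -3.74*k - 0.52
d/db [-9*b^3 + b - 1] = 1 - 27*b^2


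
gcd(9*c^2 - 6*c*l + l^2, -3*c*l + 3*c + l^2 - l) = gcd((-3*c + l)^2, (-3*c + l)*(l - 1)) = 3*c - l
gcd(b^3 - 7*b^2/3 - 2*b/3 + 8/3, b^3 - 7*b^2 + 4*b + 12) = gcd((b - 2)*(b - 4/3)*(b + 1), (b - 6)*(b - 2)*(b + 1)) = b^2 - b - 2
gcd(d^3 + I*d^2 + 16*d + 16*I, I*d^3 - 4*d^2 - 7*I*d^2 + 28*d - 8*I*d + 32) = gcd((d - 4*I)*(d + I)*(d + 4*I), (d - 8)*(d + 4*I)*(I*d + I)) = d + 4*I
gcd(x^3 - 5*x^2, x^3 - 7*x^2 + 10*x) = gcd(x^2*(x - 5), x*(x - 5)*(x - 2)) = x^2 - 5*x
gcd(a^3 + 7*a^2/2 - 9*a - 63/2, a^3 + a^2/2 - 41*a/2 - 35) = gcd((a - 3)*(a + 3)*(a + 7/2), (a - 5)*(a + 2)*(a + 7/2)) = a + 7/2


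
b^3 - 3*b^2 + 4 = (b - 2)^2*(b + 1)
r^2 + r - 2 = (r - 1)*(r + 2)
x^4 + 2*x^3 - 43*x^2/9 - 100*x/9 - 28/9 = (x - 7/3)*(x + 1/3)*(x + 2)^2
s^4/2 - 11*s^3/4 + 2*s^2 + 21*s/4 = s*(s/2 + 1/2)*(s - 7/2)*(s - 3)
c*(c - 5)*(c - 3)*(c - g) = c^4 - c^3*g - 8*c^3 + 8*c^2*g + 15*c^2 - 15*c*g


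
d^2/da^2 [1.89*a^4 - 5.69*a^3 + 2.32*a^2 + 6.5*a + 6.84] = 22.68*a^2 - 34.14*a + 4.64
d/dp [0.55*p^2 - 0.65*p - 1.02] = 1.1*p - 0.65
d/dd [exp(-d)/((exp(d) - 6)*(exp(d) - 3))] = 3*(-exp(2*d) + 6*exp(d) - 6)*exp(-d)/(exp(4*d) - 18*exp(3*d) + 117*exp(2*d) - 324*exp(d) + 324)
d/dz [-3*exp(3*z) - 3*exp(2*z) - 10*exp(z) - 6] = (-9*exp(2*z) - 6*exp(z) - 10)*exp(z)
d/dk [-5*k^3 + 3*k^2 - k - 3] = -15*k^2 + 6*k - 1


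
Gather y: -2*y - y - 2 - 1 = -3*y - 3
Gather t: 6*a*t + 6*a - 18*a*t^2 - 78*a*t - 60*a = -18*a*t^2 - 72*a*t - 54*a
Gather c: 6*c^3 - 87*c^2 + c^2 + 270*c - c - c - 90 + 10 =6*c^3 - 86*c^2 + 268*c - 80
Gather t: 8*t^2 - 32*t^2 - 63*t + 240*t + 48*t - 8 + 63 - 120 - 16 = -24*t^2 + 225*t - 81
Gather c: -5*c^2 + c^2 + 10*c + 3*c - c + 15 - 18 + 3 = -4*c^2 + 12*c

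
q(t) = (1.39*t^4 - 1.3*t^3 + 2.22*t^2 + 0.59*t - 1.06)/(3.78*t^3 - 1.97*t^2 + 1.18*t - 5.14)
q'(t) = (-11.34*t^2 + 3.94*t - 1.18)*(1.39*t^4 - 1.3*t^3 + 2.22*t^2 + 0.59*t - 1.06)/(3.78*t^3 - 1.97*t^2 + 1.18*t - 5.14)^2 + (5.56*t^3 - 3.9*t^2 + 4.44*t + 0.59)/(3.78*t^3 - 1.97*t^2 + 1.18*t - 5.14)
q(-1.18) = -0.40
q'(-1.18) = 0.68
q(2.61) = 1.10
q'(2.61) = 0.18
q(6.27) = 2.24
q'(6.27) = 0.35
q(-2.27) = -0.98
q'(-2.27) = 0.44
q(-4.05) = -1.68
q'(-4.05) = 0.37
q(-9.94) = -3.84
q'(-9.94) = 0.37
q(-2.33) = -1.01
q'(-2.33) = 0.43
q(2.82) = 1.14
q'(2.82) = 0.22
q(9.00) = 3.21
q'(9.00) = 0.36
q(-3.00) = -1.28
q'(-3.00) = 0.39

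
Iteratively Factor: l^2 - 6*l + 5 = (l - 5)*(l - 1)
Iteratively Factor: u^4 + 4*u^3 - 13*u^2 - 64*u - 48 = (u + 3)*(u^3 + u^2 - 16*u - 16) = (u + 3)*(u + 4)*(u^2 - 3*u - 4) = (u + 1)*(u + 3)*(u + 4)*(u - 4)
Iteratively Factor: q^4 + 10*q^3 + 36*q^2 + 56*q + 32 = (q + 2)*(q^3 + 8*q^2 + 20*q + 16) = (q + 2)^2*(q^2 + 6*q + 8) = (q + 2)^2*(q + 4)*(q + 2)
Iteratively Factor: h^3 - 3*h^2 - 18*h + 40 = (h + 4)*(h^2 - 7*h + 10) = (h - 5)*(h + 4)*(h - 2)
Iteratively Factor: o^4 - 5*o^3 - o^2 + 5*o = (o + 1)*(o^3 - 6*o^2 + 5*o) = (o - 5)*(o + 1)*(o^2 - o) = (o - 5)*(o - 1)*(o + 1)*(o)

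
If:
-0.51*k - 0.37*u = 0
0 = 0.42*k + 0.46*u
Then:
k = 0.00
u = 0.00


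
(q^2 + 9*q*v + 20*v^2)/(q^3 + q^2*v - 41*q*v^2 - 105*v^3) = (q + 4*v)/(q^2 - 4*q*v - 21*v^2)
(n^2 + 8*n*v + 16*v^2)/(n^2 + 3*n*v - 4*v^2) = (-n - 4*v)/(-n + v)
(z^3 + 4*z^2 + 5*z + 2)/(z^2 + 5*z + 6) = (z^2 + 2*z + 1)/(z + 3)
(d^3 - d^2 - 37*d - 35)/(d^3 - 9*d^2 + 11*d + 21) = (d + 5)/(d - 3)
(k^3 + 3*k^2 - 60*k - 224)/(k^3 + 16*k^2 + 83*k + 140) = (k - 8)/(k + 5)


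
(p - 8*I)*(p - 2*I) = p^2 - 10*I*p - 16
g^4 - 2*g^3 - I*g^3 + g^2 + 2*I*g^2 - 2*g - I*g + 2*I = (g - 2)*(g - I)^2*(g + I)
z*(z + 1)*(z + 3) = z^3 + 4*z^2 + 3*z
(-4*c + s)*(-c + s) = 4*c^2 - 5*c*s + s^2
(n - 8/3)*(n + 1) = n^2 - 5*n/3 - 8/3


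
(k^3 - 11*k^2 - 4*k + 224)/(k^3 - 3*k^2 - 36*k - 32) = (k - 7)/(k + 1)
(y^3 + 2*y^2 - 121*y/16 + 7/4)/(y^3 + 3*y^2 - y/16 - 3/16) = (4*y^2 + 9*y - 28)/(4*y^2 + 13*y + 3)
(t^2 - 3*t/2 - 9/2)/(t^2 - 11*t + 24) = (t + 3/2)/(t - 8)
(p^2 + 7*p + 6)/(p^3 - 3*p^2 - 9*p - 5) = (p + 6)/(p^2 - 4*p - 5)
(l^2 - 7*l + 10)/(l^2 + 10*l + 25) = (l^2 - 7*l + 10)/(l^2 + 10*l + 25)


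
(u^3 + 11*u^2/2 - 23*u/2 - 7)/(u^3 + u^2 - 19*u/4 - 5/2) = 2*(u + 7)/(2*u + 5)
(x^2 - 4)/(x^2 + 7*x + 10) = (x - 2)/(x + 5)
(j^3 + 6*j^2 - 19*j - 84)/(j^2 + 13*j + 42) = (j^2 - j - 12)/(j + 6)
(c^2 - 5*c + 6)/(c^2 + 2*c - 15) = (c - 2)/(c + 5)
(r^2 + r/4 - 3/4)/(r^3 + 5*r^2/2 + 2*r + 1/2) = (4*r - 3)/(2*(2*r^2 + 3*r + 1))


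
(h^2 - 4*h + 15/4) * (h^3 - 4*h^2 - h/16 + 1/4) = h^5 - 8*h^4 + 315*h^3/16 - 29*h^2/2 - 79*h/64 + 15/16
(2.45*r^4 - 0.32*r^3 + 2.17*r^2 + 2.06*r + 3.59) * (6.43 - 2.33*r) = -5.7085*r^5 + 16.4991*r^4 - 7.1137*r^3 + 9.1533*r^2 + 4.8811*r + 23.0837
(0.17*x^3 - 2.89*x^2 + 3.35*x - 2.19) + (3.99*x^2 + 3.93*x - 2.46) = 0.17*x^3 + 1.1*x^2 + 7.28*x - 4.65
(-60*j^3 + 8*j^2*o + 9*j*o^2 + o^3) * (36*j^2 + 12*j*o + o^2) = -2160*j^5 - 432*j^4*o + 360*j^3*o^2 + 152*j^2*o^3 + 21*j*o^4 + o^5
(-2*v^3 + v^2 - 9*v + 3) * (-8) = 16*v^3 - 8*v^2 + 72*v - 24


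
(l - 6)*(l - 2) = l^2 - 8*l + 12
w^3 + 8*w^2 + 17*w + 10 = (w + 1)*(w + 2)*(w + 5)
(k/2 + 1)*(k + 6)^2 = k^3/2 + 7*k^2 + 30*k + 36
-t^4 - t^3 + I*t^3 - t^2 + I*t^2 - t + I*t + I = (t - I)*(t + I)*(I*t + 1)*(I*t + I)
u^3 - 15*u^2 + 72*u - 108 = (u - 6)^2*(u - 3)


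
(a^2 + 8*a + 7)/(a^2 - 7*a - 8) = (a + 7)/(a - 8)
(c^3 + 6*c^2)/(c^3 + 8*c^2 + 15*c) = c*(c + 6)/(c^2 + 8*c + 15)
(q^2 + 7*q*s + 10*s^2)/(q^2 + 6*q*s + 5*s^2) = (q + 2*s)/(q + s)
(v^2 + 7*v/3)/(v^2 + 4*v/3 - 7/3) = v/(v - 1)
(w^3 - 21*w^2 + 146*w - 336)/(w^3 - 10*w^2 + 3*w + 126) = (w - 8)/(w + 3)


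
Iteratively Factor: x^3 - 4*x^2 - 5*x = (x)*(x^2 - 4*x - 5) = x*(x + 1)*(x - 5)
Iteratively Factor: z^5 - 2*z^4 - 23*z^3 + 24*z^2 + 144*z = (z + 3)*(z^4 - 5*z^3 - 8*z^2 + 48*z) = (z - 4)*(z + 3)*(z^3 - z^2 - 12*z) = z*(z - 4)*(z + 3)*(z^2 - z - 12) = z*(z - 4)^2*(z + 3)*(z + 3)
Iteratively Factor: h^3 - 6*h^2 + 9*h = (h - 3)*(h^2 - 3*h) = h*(h - 3)*(h - 3)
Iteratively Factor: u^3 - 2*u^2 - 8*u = (u + 2)*(u^2 - 4*u) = (u - 4)*(u + 2)*(u)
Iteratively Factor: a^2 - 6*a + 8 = (a - 2)*(a - 4)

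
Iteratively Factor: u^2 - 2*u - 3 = (u + 1)*(u - 3)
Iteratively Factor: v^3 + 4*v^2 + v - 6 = (v + 3)*(v^2 + v - 2) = (v - 1)*(v + 3)*(v + 2)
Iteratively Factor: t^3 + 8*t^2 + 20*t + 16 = (t + 4)*(t^2 + 4*t + 4) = (t + 2)*(t + 4)*(t + 2)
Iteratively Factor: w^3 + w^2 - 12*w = (w - 3)*(w^2 + 4*w) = w*(w - 3)*(w + 4)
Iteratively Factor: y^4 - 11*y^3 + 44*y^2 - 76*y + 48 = (y - 4)*(y^3 - 7*y^2 + 16*y - 12) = (y - 4)*(y - 3)*(y^2 - 4*y + 4) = (y - 4)*(y - 3)*(y - 2)*(y - 2)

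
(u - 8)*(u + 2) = u^2 - 6*u - 16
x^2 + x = x*(x + 1)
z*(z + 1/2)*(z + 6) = z^3 + 13*z^2/2 + 3*z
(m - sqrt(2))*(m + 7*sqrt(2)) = m^2 + 6*sqrt(2)*m - 14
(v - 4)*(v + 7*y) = v^2 + 7*v*y - 4*v - 28*y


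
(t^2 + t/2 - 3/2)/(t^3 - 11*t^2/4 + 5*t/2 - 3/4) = 2*(2*t + 3)/(4*t^2 - 7*t + 3)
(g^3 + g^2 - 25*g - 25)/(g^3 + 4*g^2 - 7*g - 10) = (g - 5)/(g - 2)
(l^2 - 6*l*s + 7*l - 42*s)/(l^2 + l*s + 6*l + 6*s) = (l^2 - 6*l*s + 7*l - 42*s)/(l^2 + l*s + 6*l + 6*s)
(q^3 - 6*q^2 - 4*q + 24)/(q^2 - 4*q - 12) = q - 2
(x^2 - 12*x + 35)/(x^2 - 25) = (x - 7)/(x + 5)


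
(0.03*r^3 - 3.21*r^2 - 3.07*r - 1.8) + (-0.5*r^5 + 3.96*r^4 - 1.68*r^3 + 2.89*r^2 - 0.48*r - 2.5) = -0.5*r^5 + 3.96*r^4 - 1.65*r^3 - 0.32*r^2 - 3.55*r - 4.3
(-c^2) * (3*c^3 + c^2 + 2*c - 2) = -3*c^5 - c^4 - 2*c^3 + 2*c^2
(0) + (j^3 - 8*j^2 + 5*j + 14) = j^3 - 8*j^2 + 5*j + 14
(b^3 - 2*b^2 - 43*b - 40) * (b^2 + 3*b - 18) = b^5 + b^4 - 67*b^3 - 133*b^2 + 654*b + 720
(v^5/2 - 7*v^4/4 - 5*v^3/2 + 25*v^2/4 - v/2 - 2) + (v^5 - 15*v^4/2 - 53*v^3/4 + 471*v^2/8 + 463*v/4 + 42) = 3*v^5/2 - 37*v^4/4 - 63*v^3/4 + 521*v^2/8 + 461*v/4 + 40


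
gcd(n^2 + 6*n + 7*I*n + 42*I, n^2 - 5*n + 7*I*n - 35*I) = n + 7*I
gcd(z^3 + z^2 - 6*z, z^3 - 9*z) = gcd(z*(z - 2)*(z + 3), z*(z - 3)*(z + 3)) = z^2 + 3*z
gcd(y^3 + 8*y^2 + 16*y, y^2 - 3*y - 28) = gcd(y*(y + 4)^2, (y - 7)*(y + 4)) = y + 4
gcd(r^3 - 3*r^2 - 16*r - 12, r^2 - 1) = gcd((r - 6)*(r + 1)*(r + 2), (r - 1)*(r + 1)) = r + 1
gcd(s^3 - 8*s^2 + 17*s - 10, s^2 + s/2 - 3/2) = s - 1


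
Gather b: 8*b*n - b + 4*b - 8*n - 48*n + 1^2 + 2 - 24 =b*(8*n + 3) - 56*n - 21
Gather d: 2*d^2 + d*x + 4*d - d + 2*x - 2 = 2*d^2 + d*(x + 3) + 2*x - 2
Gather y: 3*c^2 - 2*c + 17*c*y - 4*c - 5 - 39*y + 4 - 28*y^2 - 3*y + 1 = 3*c^2 - 6*c - 28*y^2 + y*(17*c - 42)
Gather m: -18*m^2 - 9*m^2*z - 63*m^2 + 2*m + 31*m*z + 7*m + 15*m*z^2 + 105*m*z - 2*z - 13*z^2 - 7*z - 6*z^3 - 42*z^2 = m^2*(-9*z - 81) + m*(15*z^2 + 136*z + 9) - 6*z^3 - 55*z^2 - 9*z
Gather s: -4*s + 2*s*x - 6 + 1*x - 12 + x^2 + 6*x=s*(2*x - 4) + x^2 + 7*x - 18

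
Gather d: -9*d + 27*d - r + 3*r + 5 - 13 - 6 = 18*d + 2*r - 14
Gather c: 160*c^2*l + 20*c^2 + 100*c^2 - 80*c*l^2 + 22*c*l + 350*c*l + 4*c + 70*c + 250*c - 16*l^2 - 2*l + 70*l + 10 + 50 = c^2*(160*l + 120) + c*(-80*l^2 + 372*l + 324) - 16*l^2 + 68*l + 60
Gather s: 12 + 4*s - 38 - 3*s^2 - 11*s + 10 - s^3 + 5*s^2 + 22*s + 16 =-s^3 + 2*s^2 + 15*s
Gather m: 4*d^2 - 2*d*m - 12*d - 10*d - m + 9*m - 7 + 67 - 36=4*d^2 - 22*d + m*(8 - 2*d) + 24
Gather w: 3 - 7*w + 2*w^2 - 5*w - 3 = 2*w^2 - 12*w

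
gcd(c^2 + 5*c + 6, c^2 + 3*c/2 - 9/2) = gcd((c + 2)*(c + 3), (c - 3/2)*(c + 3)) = c + 3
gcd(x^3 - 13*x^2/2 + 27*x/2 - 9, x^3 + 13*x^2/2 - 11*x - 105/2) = x - 3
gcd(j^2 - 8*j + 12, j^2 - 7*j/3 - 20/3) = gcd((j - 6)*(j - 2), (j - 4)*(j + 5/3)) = 1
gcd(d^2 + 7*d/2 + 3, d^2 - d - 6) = d + 2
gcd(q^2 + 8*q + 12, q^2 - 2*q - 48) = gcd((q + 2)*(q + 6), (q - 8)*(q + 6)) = q + 6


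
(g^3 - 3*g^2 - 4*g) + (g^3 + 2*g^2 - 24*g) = 2*g^3 - g^2 - 28*g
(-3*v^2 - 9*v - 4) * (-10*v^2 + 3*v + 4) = 30*v^4 + 81*v^3 + v^2 - 48*v - 16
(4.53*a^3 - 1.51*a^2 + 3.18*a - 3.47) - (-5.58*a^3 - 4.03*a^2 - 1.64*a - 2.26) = 10.11*a^3 + 2.52*a^2 + 4.82*a - 1.21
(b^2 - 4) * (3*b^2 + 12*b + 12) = 3*b^4 + 12*b^3 - 48*b - 48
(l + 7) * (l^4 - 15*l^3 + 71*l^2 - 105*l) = l^5 - 8*l^4 - 34*l^3 + 392*l^2 - 735*l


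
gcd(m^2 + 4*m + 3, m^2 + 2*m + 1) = m + 1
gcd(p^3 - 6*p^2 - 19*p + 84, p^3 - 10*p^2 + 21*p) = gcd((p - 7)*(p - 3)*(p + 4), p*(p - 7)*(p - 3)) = p^2 - 10*p + 21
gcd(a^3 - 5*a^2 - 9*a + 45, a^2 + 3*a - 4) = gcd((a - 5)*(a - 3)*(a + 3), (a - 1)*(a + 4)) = 1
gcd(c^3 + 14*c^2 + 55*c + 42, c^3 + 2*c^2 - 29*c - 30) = c^2 + 7*c + 6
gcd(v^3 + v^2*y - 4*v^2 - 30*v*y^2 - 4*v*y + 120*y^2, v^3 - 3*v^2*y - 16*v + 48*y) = v - 4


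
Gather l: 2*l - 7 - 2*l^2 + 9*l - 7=-2*l^2 + 11*l - 14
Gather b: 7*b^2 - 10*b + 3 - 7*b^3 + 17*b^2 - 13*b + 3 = -7*b^3 + 24*b^2 - 23*b + 6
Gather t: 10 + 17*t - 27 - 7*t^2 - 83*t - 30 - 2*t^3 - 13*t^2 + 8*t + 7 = -2*t^3 - 20*t^2 - 58*t - 40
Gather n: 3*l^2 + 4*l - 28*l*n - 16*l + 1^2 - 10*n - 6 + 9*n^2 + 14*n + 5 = 3*l^2 - 12*l + 9*n^2 + n*(4 - 28*l)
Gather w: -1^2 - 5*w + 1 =-5*w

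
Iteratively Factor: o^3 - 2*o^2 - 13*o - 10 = (o - 5)*(o^2 + 3*o + 2) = (o - 5)*(o + 2)*(o + 1)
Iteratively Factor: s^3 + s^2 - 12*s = (s + 4)*(s^2 - 3*s) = (s - 3)*(s + 4)*(s)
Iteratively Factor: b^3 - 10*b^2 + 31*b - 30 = (b - 3)*(b^2 - 7*b + 10) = (b - 3)*(b - 2)*(b - 5)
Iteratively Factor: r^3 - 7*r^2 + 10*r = (r)*(r^2 - 7*r + 10) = r*(r - 2)*(r - 5)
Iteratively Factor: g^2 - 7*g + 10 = (g - 5)*(g - 2)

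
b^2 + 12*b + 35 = (b + 5)*(b + 7)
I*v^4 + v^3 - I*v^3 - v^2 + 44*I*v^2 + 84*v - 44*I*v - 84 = (v - 6*I)*(v - 2*I)*(v + 7*I)*(I*v - I)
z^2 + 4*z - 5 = (z - 1)*(z + 5)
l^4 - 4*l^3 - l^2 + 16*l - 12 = (l - 3)*(l - 2)*(l - 1)*(l + 2)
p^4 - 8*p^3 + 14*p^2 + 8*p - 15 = (p - 5)*(p - 3)*(p - 1)*(p + 1)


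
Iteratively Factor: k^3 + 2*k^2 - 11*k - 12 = (k + 1)*(k^2 + k - 12) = (k - 3)*(k + 1)*(k + 4)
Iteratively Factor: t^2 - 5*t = (t)*(t - 5)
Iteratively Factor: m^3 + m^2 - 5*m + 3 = (m - 1)*(m^2 + 2*m - 3) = (m - 1)*(m + 3)*(m - 1)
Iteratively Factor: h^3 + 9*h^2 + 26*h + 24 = (h + 3)*(h^2 + 6*h + 8) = (h + 3)*(h + 4)*(h + 2)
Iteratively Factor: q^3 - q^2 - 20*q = (q + 4)*(q^2 - 5*q) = (q - 5)*(q + 4)*(q)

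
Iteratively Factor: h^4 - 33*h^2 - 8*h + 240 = (h + 4)*(h^3 - 4*h^2 - 17*h + 60) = (h - 3)*(h + 4)*(h^2 - h - 20) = (h - 3)*(h + 4)^2*(h - 5)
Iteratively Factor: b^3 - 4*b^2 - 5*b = (b)*(b^2 - 4*b - 5) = b*(b + 1)*(b - 5)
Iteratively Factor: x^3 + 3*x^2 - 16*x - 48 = (x + 4)*(x^2 - x - 12) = (x + 3)*(x + 4)*(x - 4)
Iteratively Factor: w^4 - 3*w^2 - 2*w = (w + 1)*(w^3 - w^2 - 2*w) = (w + 1)^2*(w^2 - 2*w) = (w - 2)*(w + 1)^2*(w)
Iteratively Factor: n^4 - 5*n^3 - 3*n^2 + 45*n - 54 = (n - 2)*(n^3 - 3*n^2 - 9*n + 27) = (n - 2)*(n + 3)*(n^2 - 6*n + 9) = (n - 3)*(n - 2)*(n + 3)*(n - 3)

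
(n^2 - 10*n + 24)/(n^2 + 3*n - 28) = (n - 6)/(n + 7)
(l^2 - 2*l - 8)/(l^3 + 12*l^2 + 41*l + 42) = (l - 4)/(l^2 + 10*l + 21)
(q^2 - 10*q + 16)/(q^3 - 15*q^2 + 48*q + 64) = (q - 2)/(q^2 - 7*q - 8)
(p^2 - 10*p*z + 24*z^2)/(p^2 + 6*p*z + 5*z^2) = (p^2 - 10*p*z + 24*z^2)/(p^2 + 6*p*z + 5*z^2)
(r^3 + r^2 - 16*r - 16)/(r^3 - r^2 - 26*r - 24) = (r - 4)/(r - 6)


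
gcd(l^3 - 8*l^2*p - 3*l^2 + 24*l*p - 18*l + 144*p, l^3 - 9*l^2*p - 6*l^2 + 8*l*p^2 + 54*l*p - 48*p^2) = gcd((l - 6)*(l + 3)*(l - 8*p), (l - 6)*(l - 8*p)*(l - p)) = -l^2 + 8*l*p + 6*l - 48*p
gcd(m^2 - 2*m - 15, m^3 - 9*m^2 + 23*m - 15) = m - 5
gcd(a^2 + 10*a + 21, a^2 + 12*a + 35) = a + 7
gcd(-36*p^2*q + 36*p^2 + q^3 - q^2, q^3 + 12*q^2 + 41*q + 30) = 1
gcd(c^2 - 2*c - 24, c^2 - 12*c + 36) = c - 6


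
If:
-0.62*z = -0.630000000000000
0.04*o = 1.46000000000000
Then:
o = 36.50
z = 1.02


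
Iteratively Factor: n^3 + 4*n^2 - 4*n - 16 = (n + 2)*(n^2 + 2*n - 8) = (n + 2)*(n + 4)*(n - 2)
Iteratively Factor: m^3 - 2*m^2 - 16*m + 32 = (m + 4)*(m^2 - 6*m + 8) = (m - 4)*(m + 4)*(m - 2)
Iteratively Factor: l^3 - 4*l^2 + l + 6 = (l + 1)*(l^2 - 5*l + 6) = (l - 3)*(l + 1)*(l - 2)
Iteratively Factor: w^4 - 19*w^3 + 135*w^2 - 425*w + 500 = (w - 5)*(w^3 - 14*w^2 + 65*w - 100) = (w - 5)^2*(w^2 - 9*w + 20) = (w - 5)^3*(w - 4)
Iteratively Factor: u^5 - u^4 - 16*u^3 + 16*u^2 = (u - 1)*(u^4 - 16*u^2) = (u - 4)*(u - 1)*(u^3 + 4*u^2) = (u - 4)*(u - 1)*(u + 4)*(u^2) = u*(u - 4)*(u - 1)*(u + 4)*(u)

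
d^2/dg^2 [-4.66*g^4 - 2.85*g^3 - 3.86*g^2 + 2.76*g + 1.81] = -55.92*g^2 - 17.1*g - 7.72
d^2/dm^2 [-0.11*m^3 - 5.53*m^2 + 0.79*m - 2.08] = -0.66*m - 11.06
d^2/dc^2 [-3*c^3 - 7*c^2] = -18*c - 14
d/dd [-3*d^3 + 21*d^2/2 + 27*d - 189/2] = -9*d^2 + 21*d + 27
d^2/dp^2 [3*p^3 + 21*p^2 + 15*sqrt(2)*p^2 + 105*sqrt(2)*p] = 18*p + 42 + 30*sqrt(2)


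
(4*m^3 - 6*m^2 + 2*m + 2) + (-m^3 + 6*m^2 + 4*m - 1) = 3*m^3 + 6*m + 1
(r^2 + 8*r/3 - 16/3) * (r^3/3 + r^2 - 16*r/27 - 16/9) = r^5/3 + 17*r^4/9 + 8*r^3/27 - 704*r^2/81 - 128*r/81 + 256/27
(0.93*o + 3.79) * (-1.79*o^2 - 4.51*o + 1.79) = -1.6647*o^3 - 10.9784*o^2 - 15.4282*o + 6.7841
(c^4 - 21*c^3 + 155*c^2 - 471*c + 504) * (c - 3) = c^5 - 24*c^4 + 218*c^3 - 936*c^2 + 1917*c - 1512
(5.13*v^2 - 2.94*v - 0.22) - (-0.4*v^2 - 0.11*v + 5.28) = 5.53*v^2 - 2.83*v - 5.5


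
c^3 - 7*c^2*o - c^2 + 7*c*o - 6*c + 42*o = (c - 3)*(c + 2)*(c - 7*o)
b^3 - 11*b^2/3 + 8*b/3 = b*(b - 8/3)*(b - 1)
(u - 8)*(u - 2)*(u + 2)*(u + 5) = u^4 - 3*u^3 - 44*u^2 + 12*u + 160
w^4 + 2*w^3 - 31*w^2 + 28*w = w*(w - 4)*(w - 1)*(w + 7)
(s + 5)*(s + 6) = s^2 + 11*s + 30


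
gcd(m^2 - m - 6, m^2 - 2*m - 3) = m - 3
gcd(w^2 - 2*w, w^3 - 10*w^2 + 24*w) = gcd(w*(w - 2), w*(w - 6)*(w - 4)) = w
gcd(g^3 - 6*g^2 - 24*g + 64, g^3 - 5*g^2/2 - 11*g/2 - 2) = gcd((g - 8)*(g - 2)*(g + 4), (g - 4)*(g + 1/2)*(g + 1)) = 1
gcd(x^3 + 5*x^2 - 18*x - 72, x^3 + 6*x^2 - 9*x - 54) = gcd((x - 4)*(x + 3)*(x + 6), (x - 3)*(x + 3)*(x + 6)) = x^2 + 9*x + 18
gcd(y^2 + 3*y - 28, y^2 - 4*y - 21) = 1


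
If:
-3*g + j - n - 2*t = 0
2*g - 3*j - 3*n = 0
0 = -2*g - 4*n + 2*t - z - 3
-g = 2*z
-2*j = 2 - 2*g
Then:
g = -54/11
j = -65/11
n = 29/11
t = 34/11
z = 27/11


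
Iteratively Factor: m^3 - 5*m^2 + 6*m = (m)*(m^2 - 5*m + 6) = m*(m - 2)*(m - 3)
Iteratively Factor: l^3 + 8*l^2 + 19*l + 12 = (l + 4)*(l^2 + 4*l + 3) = (l + 1)*(l + 4)*(l + 3)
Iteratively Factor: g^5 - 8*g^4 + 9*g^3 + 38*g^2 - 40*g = (g)*(g^4 - 8*g^3 + 9*g^2 + 38*g - 40) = g*(g - 4)*(g^3 - 4*g^2 - 7*g + 10) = g*(g - 5)*(g - 4)*(g^2 + g - 2) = g*(g - 5)*(g - 4)*(g + 2)*(g - 1)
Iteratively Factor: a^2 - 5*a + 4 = (a - 1)*(a - 4)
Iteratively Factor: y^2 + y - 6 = (y + 3)*(y - 2)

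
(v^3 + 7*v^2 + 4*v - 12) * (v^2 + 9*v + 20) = v^5 + 16*v^4 + 87*v^3 + 164*v^2 - 28*v - 240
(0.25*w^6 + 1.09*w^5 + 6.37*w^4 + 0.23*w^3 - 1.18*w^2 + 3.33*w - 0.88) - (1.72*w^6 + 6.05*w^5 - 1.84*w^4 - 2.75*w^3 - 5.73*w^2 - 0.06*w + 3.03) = -1.47*w^6 - 4.96*w^5 + 8.21*w^4 + 2.98*w^3 + 4.55*w^2 + 3.39*w - 3.91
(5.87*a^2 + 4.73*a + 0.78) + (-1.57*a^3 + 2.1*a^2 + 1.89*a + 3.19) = -1.57*a^3 + 7.97*a^2 + 6.62*a + 3.97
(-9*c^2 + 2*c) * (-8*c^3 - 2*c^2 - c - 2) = 72*c^5 + 2*c^4 + 5*c^3 + 16*c^2 - 4*c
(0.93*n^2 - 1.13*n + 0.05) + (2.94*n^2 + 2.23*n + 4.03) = 3.87*n^2 + 1.1*n + 4.08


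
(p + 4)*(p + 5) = p^2 + 9*p + 20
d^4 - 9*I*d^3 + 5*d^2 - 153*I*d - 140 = (d - 7*I)*(d - 5*I)*(d - I)*(d + 4*I)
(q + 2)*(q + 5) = q^2 + 7*q + 10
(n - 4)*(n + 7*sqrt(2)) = n^2 - 4*n + 7*sqrt(2)*n - 28*sqrt(2)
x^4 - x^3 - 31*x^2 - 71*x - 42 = (x - 7)*(x + 1)*(x + 2)*(x + 3)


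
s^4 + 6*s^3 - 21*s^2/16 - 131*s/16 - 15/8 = (s - 5/4)*(s + 1/4)*(s + 1)*(s + 6)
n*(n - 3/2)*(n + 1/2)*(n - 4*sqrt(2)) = n^4 - 4*sqrt(2)*n^3 - n^3 - 3*n^2/4 + 4*sqrt(2)*n^2 + 3*sqrt(2)*n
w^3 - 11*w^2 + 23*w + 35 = (w - 7)*(w - 5)*(w + 1)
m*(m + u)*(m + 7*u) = m^3 + 8*m^2*u + 7*m*u^2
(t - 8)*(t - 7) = t^2 - 15*t + 56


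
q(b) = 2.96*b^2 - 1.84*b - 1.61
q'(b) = 5.92*b - 1.84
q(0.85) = -1.04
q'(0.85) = 3.19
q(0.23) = -1.88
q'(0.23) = -0.48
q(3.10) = 21.13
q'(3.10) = 16.51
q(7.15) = 136.56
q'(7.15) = 40.49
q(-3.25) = 35.64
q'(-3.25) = -21.08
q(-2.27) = 17.82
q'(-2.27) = -15.28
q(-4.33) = 61.85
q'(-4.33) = -27.47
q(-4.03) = 53.88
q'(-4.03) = -25.70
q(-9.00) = 254.71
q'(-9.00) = -55.12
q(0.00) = -1.61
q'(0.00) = -1.84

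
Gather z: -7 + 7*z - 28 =7*z - 35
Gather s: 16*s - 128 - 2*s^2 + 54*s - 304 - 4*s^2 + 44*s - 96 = -6*s^2 + 114*s - 528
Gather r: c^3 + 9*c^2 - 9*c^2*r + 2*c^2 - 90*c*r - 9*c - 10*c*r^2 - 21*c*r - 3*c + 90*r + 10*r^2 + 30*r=c^3 + 11*c^2 - 12*c + r^2*(10 - 10*c) + r*(-9*c^2 - 111*c + 120)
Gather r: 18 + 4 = 22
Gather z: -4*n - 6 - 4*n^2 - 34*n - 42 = -4*n^2 - 38*n - 48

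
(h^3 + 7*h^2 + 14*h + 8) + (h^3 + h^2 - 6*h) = 2*h^3 + 8*h^2 + 8*h + 8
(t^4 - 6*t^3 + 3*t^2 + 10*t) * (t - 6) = t^5 - 12*t^4 + 39*t^3 - 8*t^2 - 60*t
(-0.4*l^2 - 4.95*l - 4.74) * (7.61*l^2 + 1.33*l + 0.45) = -3.044*l^4 - 38.2015*l^3 - 42.8349*l^2 - 8.5317*l - 2.133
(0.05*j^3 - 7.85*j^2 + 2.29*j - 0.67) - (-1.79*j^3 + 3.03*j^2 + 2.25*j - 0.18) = 1.84*j^3 - 10.88*j^2 + 0.04*j - 0.49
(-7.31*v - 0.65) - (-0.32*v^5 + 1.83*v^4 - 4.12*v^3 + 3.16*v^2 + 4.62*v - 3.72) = 0.32*v^5 - 1.83*v^4 + 4.12*v^3 - 3.16*v^2 - 11.93*v + 3.07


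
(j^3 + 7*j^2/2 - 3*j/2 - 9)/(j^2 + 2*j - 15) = (2*j^3 + 7*j^2 - 3*j - 18)/(2*(j^2 + 2*j - 15))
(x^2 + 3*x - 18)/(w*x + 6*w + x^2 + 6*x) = (x - 3)/(w + x)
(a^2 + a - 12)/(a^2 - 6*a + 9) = (a + 4)/(a - 3)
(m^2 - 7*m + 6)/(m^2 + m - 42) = (m - 1)/(m + 7)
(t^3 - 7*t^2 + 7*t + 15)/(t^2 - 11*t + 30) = (t^2 - 2*t - 3)/(t - 6)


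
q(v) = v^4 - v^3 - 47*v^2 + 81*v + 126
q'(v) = 4*v^3 - 3*v^2 - 94*v + 81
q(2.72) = 33.21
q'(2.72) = -116.38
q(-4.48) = -687.45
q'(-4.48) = 82.25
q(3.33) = -39.41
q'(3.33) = -117.58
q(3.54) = -63.57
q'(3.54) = -111.91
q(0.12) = 135.04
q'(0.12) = 69.68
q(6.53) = 190.61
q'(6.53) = 453.04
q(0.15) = 137.09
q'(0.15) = 66.85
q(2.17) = 92.41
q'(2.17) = -96.23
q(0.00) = 126.00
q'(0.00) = 81.00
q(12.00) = 13338.00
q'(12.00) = 5433.00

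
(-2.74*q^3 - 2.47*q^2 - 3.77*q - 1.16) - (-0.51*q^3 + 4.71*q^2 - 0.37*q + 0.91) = -2.23*q^3 - 7.18*q^2 - 3.4*q - 2.07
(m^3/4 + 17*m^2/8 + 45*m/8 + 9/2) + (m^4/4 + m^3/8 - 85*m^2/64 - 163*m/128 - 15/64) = m^4/4 + 3*m^3/8 + 51*m^2/64 + 557*m/128 + 273/64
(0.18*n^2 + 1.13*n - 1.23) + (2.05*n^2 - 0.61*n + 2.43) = 2.23*n^2 + 0.52*n + 1.2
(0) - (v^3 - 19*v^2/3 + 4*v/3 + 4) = -v^3 + 19*v^2/3 - 4*v/3 - 4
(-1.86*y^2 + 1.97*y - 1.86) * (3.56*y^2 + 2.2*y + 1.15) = -6.6216*y^4 + 2.9212*y^3 - 4.4266*y^2 - 1.8265*y - 2.139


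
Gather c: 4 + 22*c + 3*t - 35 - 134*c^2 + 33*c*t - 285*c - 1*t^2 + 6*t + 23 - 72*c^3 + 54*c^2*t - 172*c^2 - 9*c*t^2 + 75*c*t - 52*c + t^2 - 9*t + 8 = -72*c^3 + c^2*(54*t - 306) + c*(-9*t^2 + 108*t - 315)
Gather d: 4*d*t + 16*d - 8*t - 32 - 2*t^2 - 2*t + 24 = d*(4*t + 16) - 2*t^2 - 10*t - 8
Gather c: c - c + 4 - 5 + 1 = 0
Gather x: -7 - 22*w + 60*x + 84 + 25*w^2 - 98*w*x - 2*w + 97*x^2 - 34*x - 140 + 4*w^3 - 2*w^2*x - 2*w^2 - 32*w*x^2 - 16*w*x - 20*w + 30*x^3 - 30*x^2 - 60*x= 4*w^3 + 23*w^2 - 44*w + 30*x^3 + x^2*(67 - 32*w) + x*(-2*w^2 - 114*w - 34) - 63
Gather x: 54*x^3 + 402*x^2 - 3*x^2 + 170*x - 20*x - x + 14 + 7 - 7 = 54*x^3 + 399*x^2 + 149*x + 14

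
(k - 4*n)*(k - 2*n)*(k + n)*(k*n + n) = k^4*n - 5*k^3*n^2 + k^3*n + 2*k^2*n^3 - 5*k^2*n^2 + 8*k*n^4 + 2*k*n^3 + 8*n^4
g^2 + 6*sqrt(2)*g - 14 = (g - sqrt(2))*(g + 7*sqrt(2))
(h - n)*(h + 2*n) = h^2 + h*n - 2*n^2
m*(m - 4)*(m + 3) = m^3 - m^2 - 12*m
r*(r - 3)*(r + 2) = r^3 - r^2 - 6*r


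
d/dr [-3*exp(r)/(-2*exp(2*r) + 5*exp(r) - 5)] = (15 - 6*exp(2*r))*exp(r)/(4*exp(4*r) - 20*exp(3*r) + 45*exp(2*r) - 50*exp(r) + 25)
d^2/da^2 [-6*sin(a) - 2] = 6*sin(a)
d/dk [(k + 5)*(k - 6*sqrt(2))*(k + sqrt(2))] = 3*k^2 - 10*sqrt(2)*k + 10*k - 25*sqrt(2) - 12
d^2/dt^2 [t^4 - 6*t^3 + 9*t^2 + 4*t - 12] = 12*t^2 - 36*t + 18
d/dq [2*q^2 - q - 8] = 4*q - 1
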